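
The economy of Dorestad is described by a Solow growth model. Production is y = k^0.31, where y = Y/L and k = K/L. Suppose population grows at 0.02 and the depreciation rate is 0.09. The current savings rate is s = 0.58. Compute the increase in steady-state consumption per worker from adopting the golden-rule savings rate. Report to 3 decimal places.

Δc ≈ 0.213

The effective depreciation rate is n + δ = 0.02 + 0.09 = 0.11.
Current steady state (s = 0.58): k* = (0.58/0.11)^(1/0.69) ≈ 11.1283, y* = 11.1283^0.31 ≈ 2.1105, c* = (1−0.58)·2.1105 ≈ 0.8864.
Setting f'(k) = n+δ gives 0.31·k^(0.31−1) = 0.11, hence k_gold = (0.31/0.11)^(1/0.69) ≈ 4.4888.
y_gold = 4.4888^0.31 ≈ 1.5928, c_gold = y_gold − 0.11·k_gold ≈ 1.0990.
Gain: Δc = 1.0990 − 0.8864 ≈ 0.2126.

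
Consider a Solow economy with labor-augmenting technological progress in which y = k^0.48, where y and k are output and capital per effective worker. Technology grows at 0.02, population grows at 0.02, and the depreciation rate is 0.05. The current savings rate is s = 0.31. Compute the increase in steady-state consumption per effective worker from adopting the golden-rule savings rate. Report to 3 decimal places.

Capital per effective worker breaks even when investment replaces (n + g + δ)·k; here n + g + δ = 0.09.
Current steady state (s = 0.31): k* = (0.31/0.09)^(1/0.52) ≈ 10.7875, y* = 10.7875^0.48 ≈ 3.1319, c* = (1−0.31)·3.1319 ≈ 2.1610.
At the golden rule the marginal product of capital equals n+g+δ: 0.48·k^(0.48−1) = 0.09. Solving, k_gold = (0.48/0.09)^(1/0.52) ≈ 25.0077.
y_gold = 25.0077^0.48 ≈ 4.6890, c_gold = y_gold − 0.09·k_gold ≈ 2.4383.
Gain: Δc = 2.4383 − 2.1610 ≈ 0.2773.

Δc ≈ 0.277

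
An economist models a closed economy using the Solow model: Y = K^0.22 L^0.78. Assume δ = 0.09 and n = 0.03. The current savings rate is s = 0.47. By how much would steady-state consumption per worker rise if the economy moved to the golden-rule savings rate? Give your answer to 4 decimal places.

Δc ≈ 0.1465

Capital per worker breaks even when investment replaces (n + δ)·k; here n + δ = 0.12.
Current steady state (s = 0.47): k* = (0.47/0.12)^(1/0.78) ≈ 5.7564, y* = 5.7564^0.22 ≈ 1.4697, c* = (1−0.47)·1.4697 ≈ 0.7789.
At the golden rule the marginal product of capital equals n+δ: 0.22·k^(0.22−1) = 0.12. Solving, k_gold = (0.22/0.12)^(1/0.78) ≈ 2.1751.
y_gold = 2.1751^0.22 ≈ 1.1864, c_gold = y_gold − 0.12·k_gold ≈ 0.9254.
Gain: Δc = 0.9254 − 0.7789 ≈ 0.1465.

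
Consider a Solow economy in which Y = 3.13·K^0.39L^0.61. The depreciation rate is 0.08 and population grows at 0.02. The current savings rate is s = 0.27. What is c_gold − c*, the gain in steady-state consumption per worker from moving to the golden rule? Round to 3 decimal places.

Δc ≈ 0.511

Break-even investment rate: n + δ = 0.02 + 0.08 = 0.1.
Current steady state (s = 0.27): k* = (0.27·3.13/0.1)^(1/0.61) ≈ 33.0766, y* = 3.13·33.0766^0.39 ≈ 12.2506, c* = (1−0.27)·12.2506 ≈ 8.9429.
Maximizing c = f(k) − (n+δ)·k gives f'(k) = n+δ, i.e. 0.39·3.13·k^(0.39−1) = 0.1, so k_gold = (0.39·3.13/0.1)^(1/0.61) ≈ 60.4402.
y_gold = 3.13·60.4402^0.39 ≈ 15.4975, c_gold = y_gold − 0.1·k_gold ≈ 9.4535.
Gain: Δc = 9.4535 − 8.9429 ≈ 0.5105.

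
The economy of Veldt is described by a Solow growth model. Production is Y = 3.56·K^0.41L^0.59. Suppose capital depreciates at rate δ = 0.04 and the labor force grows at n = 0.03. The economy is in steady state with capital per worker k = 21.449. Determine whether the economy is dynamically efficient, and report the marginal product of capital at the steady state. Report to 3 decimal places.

dynamically efficient; MPK ≈ 0.239

n + δ = 0.03 + 0.04 = 0.07.
MPK = 0.41·3.56·k^(0.41−1) = 0.41·3.56·21.449^(-0.59) ≈ 0.2392.
MPK > 0.07, so the economy is dynamically efficient (under-saving).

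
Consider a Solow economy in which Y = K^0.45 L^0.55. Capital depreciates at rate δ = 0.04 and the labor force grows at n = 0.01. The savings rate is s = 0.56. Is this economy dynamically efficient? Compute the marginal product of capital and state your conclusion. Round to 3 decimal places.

dynamically inefficient; MPK ≈ 0.040

The effective depreciation rate is n + δ = 0.01 + 0.04 = 0.05.
Steady-state k*: s·k^0.45 = 0.05·k gives k* = (0.56/0.05)^(1/0.55) ≈ 80.8480.
MPK = 0.45·80.8480^(-0.55) ≈ 0.0402.
MPK < n+δ = 0.05, so the economy is dynamically inefficient (over-saving).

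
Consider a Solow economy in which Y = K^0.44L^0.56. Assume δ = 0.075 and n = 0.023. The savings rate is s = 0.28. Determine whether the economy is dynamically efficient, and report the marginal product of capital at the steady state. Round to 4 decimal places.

Capital per worker breaks even when investment replaces (n + δ)·k; here n + δ = 0.098.
Steady-state k*: s·k^0.44 = 0.098·k gives k* = (0.28/0.098)^(1/0.56) ≈ 6.5187.
MPK = 0.44·6.5187^(-0.56) ≈ 0.1540.
MPK > n+δ = 0.098, so the economy is dynamically efficient (under-saving).

dynamically efficient; MPK ≈ 0.1540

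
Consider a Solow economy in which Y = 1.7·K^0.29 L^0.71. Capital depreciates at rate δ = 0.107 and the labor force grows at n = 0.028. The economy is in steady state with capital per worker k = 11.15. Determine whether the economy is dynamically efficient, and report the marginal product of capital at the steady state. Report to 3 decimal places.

dynamically inefficient; MPK ≈ 0.089

Capital per worker breaks even when investment replaces (n + δ)·k; here n + δ = 0.135.
MPK = 0.29·1.7·k^(0.29−1) = 0.29·1.7·11.15^(-0.71) ≈ 0.0890.
MPK < 0.135, so the economy is dynamically inefficient (over-saving).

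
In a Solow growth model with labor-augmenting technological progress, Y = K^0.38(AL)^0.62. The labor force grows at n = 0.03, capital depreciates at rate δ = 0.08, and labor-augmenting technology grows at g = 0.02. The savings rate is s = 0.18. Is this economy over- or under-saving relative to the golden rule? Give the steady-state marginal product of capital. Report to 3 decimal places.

under-saving; MPK ≈ 0.274

n + g + δ = 0.03 + 0.02 + 0.08 = 0.13.
Steady-state k*: s·k^0.38 = 0.13·k gives k* = (0.18/0.13)^(1/0.62) ≈ 1.6902.
MPK = 0.38·1.6902^(-0.62) ≈ 0.2744.
MPK > n+g+δ = 0.13, so the economy is dynamically efficient (under-saving).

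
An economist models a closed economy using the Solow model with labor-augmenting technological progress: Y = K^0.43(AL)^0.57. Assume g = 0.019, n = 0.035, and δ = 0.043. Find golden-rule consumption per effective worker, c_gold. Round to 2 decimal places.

n + g + δ = 0.035 + 0.019 + 0.043 = 0.097.
Golden rule sets MPK = n+g+δ: 0.43·k^(0.43−1) = 0.097, so k_gold = (0.43/0.097)^(1/0.57) ≈ 13.6319.
y_gold = 13.6319^0.43 ≈ 3.0751.
c_gold = y_gold − (n+g+δ)·k_gold = 3.0751 − 0.097·13.6319 ≈ 1.7528.

c_gold ≈ 1.75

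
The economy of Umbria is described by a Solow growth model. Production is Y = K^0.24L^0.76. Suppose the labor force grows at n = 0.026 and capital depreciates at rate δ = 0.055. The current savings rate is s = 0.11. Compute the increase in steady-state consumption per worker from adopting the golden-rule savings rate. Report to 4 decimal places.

The effective depreciation rate is n + δ = 0.026 + 0.055 = 0.081.
Current steady state (s = 0.11): k* = (0.11/0.081)^(1/0.76) ≈ 1.4958, y* = 1.4958^0.24 ≈ 1.1015, c* = (1−0.11)·1.1015 ≈ 0.9803.
Maximizing c = f(k) − (n+δ)·k gives f'(k) = n+δ, i.e. 0.24·k^(0.24−1) = 0.081, so k_gold = (0.24/0.081)^(1/0.76) ≈ 4.1753.
y_gold = 4.1753^0.24 ≈ 1.4092, c_gold = y_gold − 0.081·k_gold ≈ 1.0710.
Gain: Δc = 1.0710 − 0.9803 ≈ 0.0907.

Δc ≈ 0.0907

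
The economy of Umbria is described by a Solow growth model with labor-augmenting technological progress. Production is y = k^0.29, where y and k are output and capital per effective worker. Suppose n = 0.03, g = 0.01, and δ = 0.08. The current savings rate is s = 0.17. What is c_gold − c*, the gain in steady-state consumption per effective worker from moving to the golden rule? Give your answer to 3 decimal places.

The effective depreciation rate is n + g + δ = 0.03 + 0.01 + 0.08 = 0.12.
Current steady state (s = 0.17): k* = (0.17/0.12)^(1/0.71) ≈ 1.6333, y* = 1.6333^0.29 ≈ 1.1529, c* = (1−0.17)·1.1529 ≈ 0.9569.
Setting f'(k) = n+g+δ gives 0.29·k^(0.29−1) = 0.12, hence k_gold = (0.29/0.12)^(1/0.71) ≈ 3.4653.
y_gold = 3.4653^0.29 ≈ 1.4339, c_gold = y_gold − 0.12·k_gold ≈ 1.0181.
Gain: Δc = 1.0181 − 0.9569 ≈ 0.0612.

Δc ≈ 0.061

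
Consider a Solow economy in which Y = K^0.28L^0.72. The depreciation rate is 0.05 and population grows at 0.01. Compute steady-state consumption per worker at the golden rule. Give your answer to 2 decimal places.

n + δ = 0.01 + 0.05 = 0.06.
Maximizing c = f(k) − (n+δ)·k gives f'(k) = n+δ, i.e. 0.28·k^(0.28−1) = 0.06, so k_gold = (0.28/0.06)^(1/0.72) ≈ 8.4952.
y_gold = 8.4952^0.28 ≈ 1.8204.
c_gold = y_gold − (n+δ)·k_gold = 1.8204 − 0.06·8.4952 ≈ 1.3107.

c_gold ≈ 1.31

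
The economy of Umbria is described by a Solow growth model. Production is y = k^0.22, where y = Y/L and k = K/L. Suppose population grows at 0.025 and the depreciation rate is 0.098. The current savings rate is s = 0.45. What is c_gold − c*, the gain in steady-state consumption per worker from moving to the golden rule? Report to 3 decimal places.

Δc ≈ 0.126

The effective depreciation rate is n + δ = 0.025 + 0.098 = 0.123.
Current steady state (s = 0.45): k* = (0.45/0.123)^(1/0.78) ≈ 5.2746, y* = 5.2746^0.22 ≈ 1.4417, c* = (1−0.45)·1.4417 ≈ 0.7929.
At the golden rule the marginal product of capital equals n+δ: 0.22·k^(0.22−1) = 0.123. Solving, k_gold = (0.22/0.123)^(1/0.78) ≈ 2.1074.
y_gold = 2.1074^0.22 ≈ 1.1782, c_gold = y_gold − 0.123·k_gold ≈ 0.9190.
Gain: Δc = 0.9190 − 0.7929 ≈ 0.1261.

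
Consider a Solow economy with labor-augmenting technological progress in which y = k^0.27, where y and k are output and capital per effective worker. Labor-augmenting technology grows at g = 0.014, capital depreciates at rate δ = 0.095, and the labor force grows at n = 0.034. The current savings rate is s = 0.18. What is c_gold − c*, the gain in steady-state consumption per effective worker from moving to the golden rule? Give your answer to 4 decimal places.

Δc ≈ 0.0306

n + g + δ = 0.034 + 0.014 + 0.095 = 0.143.
Current steady state (s = 0.18): k* = (0.18/0.143)^(1/0.73) ≈ 1.3706, y* = 1.3706^0.27 ≈ 1.0888, c* = (1−0.18)·1.0888 ≈ 0.8928.
Setting f'(k) = n+g+δ gives 0.27·k^(0.27−1) = 0.143, hence k_gold = (0.27/0.143)^(1/0.73) ≈ 2.3885.
y_gold = 2.3885^0.27 ≈ 1.2650, c_gold = y_gold − 0.143·k_gold ≈ 0.9235.
Gain: Δc = 0.9235 − 0.8928 ≈ 0.0306.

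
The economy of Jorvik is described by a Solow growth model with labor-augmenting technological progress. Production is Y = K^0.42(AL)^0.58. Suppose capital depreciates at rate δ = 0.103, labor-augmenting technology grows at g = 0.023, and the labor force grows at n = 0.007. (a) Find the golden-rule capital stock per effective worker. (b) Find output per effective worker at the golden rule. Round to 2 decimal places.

(a) k_gold ≈ 7.26; (b) y_gold ≈ 2.30

The effective depreciation rate is n + g + δ = 0.007 + 0.023 + 0.103 = 0.133.
At the golden rule the marginal product of capital equals n+g+δ: 0.42·k^(0.42−1) = 0.133. Solving, k_gold = (0.42/0.133)^(1/0.58) ≈ 7.2616.
y_gold = 7.2616^0.42 ≈ 2.2995.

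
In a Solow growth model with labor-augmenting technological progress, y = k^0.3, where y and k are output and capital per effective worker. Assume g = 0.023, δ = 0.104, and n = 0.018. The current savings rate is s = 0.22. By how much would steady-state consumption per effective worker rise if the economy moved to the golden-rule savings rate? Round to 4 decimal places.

Δc ≈ 0.0233

n + g + δ = 0.018 + 0.023 + 0.104 = 0.145.
Current steady state (s = 0.22): k* = (0.22/0.145)^(1/0.7) ≈ 1.8141, y* = 1.8141^0.3 ≈ 1.1956, c* = (1−0.22)·1.1956 ≈ 0.9326.
At the golden rule the marginal product of capital equals n+g+δ: 0.3·k^(0.3−1) = 0.145. Solving, k_gold = (0.3/0.145)^(1/0.7) ≈ 2.8254.
y_gold = 2.8254^0.3 ≈ 1.3656, c_gold = y_gold − 0.145·k_gold ≈ 0.9559.
Gain: Δc = 0.9559 − 0.9326 ≈ 0.0233.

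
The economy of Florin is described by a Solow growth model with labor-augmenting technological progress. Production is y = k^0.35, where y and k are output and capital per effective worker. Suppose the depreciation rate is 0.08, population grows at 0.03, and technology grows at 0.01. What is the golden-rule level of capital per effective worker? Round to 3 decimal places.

The effective depreciation rate is n + g + δ = 0.03 + 0.01 + 0.08 = 0.12.
Maximizing c = f(k) − (n+g+δ)·k gives f'(k) = n+g+δ, i.e. 0.35·k^(0.35−1) = 0.12, so k_gold = (0.35/0.12)^(1/0.65) ≈ 5.1905.

k_gold ≈ 5.191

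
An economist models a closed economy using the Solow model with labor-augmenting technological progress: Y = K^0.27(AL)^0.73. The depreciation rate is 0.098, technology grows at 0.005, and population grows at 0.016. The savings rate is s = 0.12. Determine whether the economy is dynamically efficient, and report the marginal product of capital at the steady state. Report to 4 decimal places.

Capital per effective worker breaks even when investment replaces (n + g + δ)·k; here n + g + δ = 0.119.
Steady-state k*: s·k^0.27 = 0.119·k gives k* = (0.12/0.119)^(1/0.73) ≈ 1.0115.
MPK = 0.27·1.0115^(-0.73) ≈ 0.2678.
MPK > n+g+δ = 0.119, so the economy is dynamically efficient (under-saving).

dynamically efficient; MPK ≈ 0.2678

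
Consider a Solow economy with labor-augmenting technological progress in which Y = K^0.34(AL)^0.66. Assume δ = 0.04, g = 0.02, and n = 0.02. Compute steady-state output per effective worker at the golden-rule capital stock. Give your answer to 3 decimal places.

y_gold ≈ 2.107

Capital per effective worker breaks even when investment replaces (n + g + δ)·k; here n + g + δ = 0.08.
Setting f'(k) = n+g+δ gives 0.34·k^(0.34−1) = 0.08, hence k_gold = (0.34/0.08)^(1/0.66) ≈ 8.9558.
Output: y_gold = k_gold^0.34 = 8.9558^0.34 ≈ 2.1072.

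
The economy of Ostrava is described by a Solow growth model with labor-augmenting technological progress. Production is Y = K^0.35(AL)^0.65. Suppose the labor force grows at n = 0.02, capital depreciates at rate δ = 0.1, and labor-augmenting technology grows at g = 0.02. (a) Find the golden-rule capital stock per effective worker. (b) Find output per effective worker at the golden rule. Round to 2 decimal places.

Break-even investment rate: n + g + δ = 0.02 + 0.02 + 0.1 = 0.14.
Maximizing c = f(k) − (n+g+δ)·k gives f'(k) = n+g+δ, i.e. 0.35·k^(0.35−1) = 0.14, so k_gold = (0.35/0.14)^(1/0.65) ≈ 4.0946.
y_gold = 4.0946^0.35 ≈ 1.6379.

(a) k_gold ≈ 4.09; (b) y_gold ≈ 1.64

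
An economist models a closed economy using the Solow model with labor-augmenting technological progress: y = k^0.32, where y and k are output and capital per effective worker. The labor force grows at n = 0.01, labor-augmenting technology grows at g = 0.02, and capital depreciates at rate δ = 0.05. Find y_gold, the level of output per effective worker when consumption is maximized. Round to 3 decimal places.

y_gold ≈ 1.920

Capital per effective worker breaks even when investment replaces (n + g + δ)·k; here n + g + δ = 0.08.
Golden rule sets MPK = n+g+δ: 0.32·k^(0.32−1) = 0.08, so k_gold = (0.32/0.08)^(1/0.68) ≈ 7.6804.
Output: y_gold = k_gold^0.32 = 7.6804^0.32 ≈ 1.9201.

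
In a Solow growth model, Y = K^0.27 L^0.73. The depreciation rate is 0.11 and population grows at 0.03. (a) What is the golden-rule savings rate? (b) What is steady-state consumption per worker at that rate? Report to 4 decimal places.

(a) s_gold = 0.2700; (b) c_gold ≈ 0.9307

Break-even investment rate: n + δ = 0.03 + 0.11 = 0.14.
For Cobb-Douglas, s_gold equals capital's share: s_gold = 0.27.
Golden rule sets MPK = n+δ: 0.27·k^(0.27−1) = 0.14, so k_gold = (0.27/0.14)^(1/0.73) ≈ 2.4589.
y_gold = 2.4589^0.27 ≈ 1.2750; c_gold = (1−0.27)·y_gold ≈ 0.9307.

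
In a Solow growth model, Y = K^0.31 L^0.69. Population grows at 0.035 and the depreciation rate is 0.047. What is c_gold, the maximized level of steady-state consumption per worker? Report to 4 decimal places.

The effective depreciation rate is n + δ = 0.035 + 0.047 = 0.082.
Maximizing c = f(k) − (n+δ)·k gives f'(k) = n+δ, i.e. 0.31·k^(0.31−1) = 0.082, so k_gold = (0.31/0.082)^(1/0.69) ≈ 6.8711.
y_gold = 6.8711^0.31 ≈ 1.8175.
c_gold = y_gold − (n+δ)·k_gold = 1.8175 − 0.082·6.8711 ≈ 1.2541.

c_gold ≈ 1.2541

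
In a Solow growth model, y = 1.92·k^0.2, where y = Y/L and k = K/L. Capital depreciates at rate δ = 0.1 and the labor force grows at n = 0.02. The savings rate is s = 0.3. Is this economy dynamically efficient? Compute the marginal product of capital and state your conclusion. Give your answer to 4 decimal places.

dynamically inefficient; MPK ≈ 0.0800

The effective depreciation rate is n + δ = 0.02 + 0.1 = 0.12.
Steady-state k*: s·A·k^0.2 = 0.12·k gives k* = (0.3·1.92/0.12)^(1/0.8) ≈ 7.1048.
MPK = 0.2·1.92·7.1048^(-0.8) ≈ 0.0800.
MPK < n+δ = 0.12, so the economy is dynamically inefficient (over-saving).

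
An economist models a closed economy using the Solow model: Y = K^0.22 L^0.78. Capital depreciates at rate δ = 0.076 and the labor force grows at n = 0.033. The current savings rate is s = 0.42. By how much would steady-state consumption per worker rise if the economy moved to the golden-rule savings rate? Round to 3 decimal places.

Δc ≈ 0.102

Capital per worker breaks even when investment replaces (n + δ)·k; here n + δ = 0.109.
Current steady state (s = 0.42): k* = (0.42/0.109)^(1/0.78) ≈ 5.6371, y* = 5.6371^0.22 ≈ 1.4630, c* = (1−0.42)·1.4630 ≈ 0.8485.
At the golden rule the marginal product of capital equals n+δ: 0.22·k^(0.22−1) = 0.109. Solving, k_gold = (0.22/0.109)^(1/0.78) ≈ 2.4605.
y_gold = 2.4605^0.22 ≈ 1.2191, c_gold = y_gold − 0.109·k_gold ≈ 0.9509.
Gain: Δc = 0.9509 − 0.8485 ≈ 0.1023.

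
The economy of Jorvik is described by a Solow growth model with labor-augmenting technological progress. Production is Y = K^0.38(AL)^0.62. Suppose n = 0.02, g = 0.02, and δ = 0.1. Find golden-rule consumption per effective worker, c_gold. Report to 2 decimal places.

c_gold ≈ 1.14

n + g + δ = 0.02 + 0.02 + 0.1 = 0.14.
At the golden rule the marginal product of capital equals n+g+δ: 0.38·k^(0.38−1) = 0.14. Solving, k_gold = (0.38/0.14)^(1/0.62) ≈ 5.0055.
y_gold = 5.0055^0.38 ≈ 1.8441.
c_gold = y_gold − (n+g+δ)·k_gold = 1.8441 − 0.14·5.0055 ≈ 1.1434.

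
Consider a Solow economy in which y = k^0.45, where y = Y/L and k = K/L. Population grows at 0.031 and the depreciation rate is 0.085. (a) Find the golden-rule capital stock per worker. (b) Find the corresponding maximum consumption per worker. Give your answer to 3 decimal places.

(a) k_gold ≈ 11.762; (b) c_gold ≈ 1.668

Capital per worker breaks even when investment replaces (n + δ)·k; here n + δ = 0.116.
Setting f'(k) = n+δ gives 0.45·k^(0.45−1) = 0.116, hence k_gold = (0.45/0.116)^(1/0.55) ≈ 11.7615.
y_gold = 11.7615^0.45 ≈ 3.0319; c_gold = y_gold − 0.116·k_gold ≈ 1.6675.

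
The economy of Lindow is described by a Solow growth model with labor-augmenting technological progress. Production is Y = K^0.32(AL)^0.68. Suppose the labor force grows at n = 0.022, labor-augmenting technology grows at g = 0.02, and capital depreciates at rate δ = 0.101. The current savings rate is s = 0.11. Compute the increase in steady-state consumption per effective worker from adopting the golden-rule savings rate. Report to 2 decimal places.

n + g + δ = 0.022 + 0.02 + 0.101 = 0.143.
Current steady state (s = 0.11): k* = (0.11/0.143)^(1/0.68) ≈ 0.6799, y* = 0.6799^0.32 ≈ 0.8839, c* = (1−0.11)·0.8839 ≈ 0.7866.
Golden rule sets MPK = n+g+δ: 0.32·k^(0.32−1) = 0.143, so k_gold = (0.32/0.143)^(1/0.68) ≈ 3.2691.
y_gold = 3.2691^0.32 ≈ 1.4609, c_gold = y_gold − 0.143·k_gold ≈ 0.9934.
Gain: Δc = 0.9934 − 0.7866 ≈ 0.2068.

Δc ≈ 0.21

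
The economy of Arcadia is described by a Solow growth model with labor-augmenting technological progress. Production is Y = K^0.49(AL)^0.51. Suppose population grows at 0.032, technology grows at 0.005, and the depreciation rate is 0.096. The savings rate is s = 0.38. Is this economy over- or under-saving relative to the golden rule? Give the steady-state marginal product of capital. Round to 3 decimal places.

under-saving; MPK ≈ 0.171

Capital per effective worker breaks even when investment replaces (n + g + δ)·k; here n + g + δ = 0.133.
Steady-state k*: s·k^0.49 = 0.133·k gives k* = (0.38/0.133)^(1/0.51) ≈ 7.8340.
MPK = 0.49·7.8340^(-0.51) ≈ 0.1715.
MPK > n+g+δ = 0.133, so the economy is dynamically efficient (under-saving).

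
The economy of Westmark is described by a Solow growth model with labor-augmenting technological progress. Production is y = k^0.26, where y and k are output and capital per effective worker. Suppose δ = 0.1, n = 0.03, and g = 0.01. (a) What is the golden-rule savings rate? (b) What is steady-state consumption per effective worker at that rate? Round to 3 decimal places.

Capital per effective worker breaks even when investment replaces (n + g + δ)·k; here n + g + δ = 0.14.
For Cobb-Douglas, s_gold equals capital's share: s_gold = 0.26.
Golden rule sets MPK = n+g+δ: 0.26·k^(0.26−1) = 0.14, so k_gold = (0.26/0.14)^(1/0.74) ≈ 2.3084.
y_gold = 2.3084^0.26 ≈ 1.2430; c_gold = (1−0.26)·y_gold ≈ 0.9198.

(a) s_gold = 0.260; (b) c_gold ≈ 0.920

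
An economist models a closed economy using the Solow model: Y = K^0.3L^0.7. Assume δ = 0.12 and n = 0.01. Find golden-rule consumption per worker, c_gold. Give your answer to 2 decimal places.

c_gold ≈ 1.00

n + δ = 0.01 + 0.12 = 0.13.
Maximizing c = f(k) − (n+δ)·k gives f'(k) = n+δ, i.e. 0.3·k^(0.3−1) = 0.13, so k_gold = (0.3/0.13)^(1/0.7) ≈ 3.3024.
y_gold = 3.3024^0.3 ≈ 1.4310.
c_gold = y_gold − (n+δ)·k_gold = 1.4310 − 0.13·3.3024 ≈ 1.0017.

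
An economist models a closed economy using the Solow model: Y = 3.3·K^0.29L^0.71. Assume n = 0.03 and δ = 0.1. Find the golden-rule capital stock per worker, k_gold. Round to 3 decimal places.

k_gold ≈ 16.637

Break-even investment rate: n + δ = 0.03 + 0.1 = 0.13.
Maximizing c = f(k) − (n+δ)·k gives f'(k) = n+δ, i.e. 0.29·3.3·k^(0.29−1) = 0.13, so k_gold = (0.29·3.3/0.13)^(1/0.71) ≈ 16.6373.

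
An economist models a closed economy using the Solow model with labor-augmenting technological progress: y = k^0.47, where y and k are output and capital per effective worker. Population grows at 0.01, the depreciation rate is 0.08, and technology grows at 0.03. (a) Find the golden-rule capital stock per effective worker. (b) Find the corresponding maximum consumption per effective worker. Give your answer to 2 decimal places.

(a) k_gold ≈ 13.14; (b) c_gold ≈ 1.78

Capital per effective worker breaks even when investment replaces (n + g + δ)·k; here n + g + δ = 0.12.
At the golden rule the marginal product of capital equals n+g+δ: 0.47·k^(0.47−1) = 0.12. Solving, k_gold = (0.47/0.12)^(1/0.53) ≈ 13.1435.
y_gold = 13.1435^0.47 ≈ 3.3558; c_gold = y_gold − 0.12·k_gold ≈ 1.7786.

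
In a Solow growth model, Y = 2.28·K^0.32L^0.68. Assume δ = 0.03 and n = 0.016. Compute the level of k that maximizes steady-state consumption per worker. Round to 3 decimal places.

n + δ = 0.016 + 0.03 = 0.046.
Maximizing c = f(k) − (n+δ)·k gives f'(k) = n+δ, i.e. 0.32·2.28·k^(0.32−1) = 0.046, so k_gold = (0.32·2.28/0.046)^(1/0.68) ≈ 58.2354.

k_gold ≈ 58.235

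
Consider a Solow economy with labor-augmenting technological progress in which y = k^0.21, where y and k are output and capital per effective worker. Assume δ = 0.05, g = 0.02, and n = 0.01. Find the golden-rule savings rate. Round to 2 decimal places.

Capital per effective worker breaks even when investment replaces (n + g + δ)·k; here n + g + δ = 0.08.
At the golden rule MPK = n+g+δ, and in any Cobb-Douglas steady state s = (n+g+δ)·k/y = MPK·k/y = capital's share 0.21.

s_gold = 0.21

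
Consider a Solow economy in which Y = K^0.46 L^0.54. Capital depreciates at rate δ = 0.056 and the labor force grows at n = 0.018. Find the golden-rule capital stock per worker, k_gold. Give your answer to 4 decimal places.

The effective depreciation rate is n + δ = 0.018 + 0.056 = 0.074.
Maximizing c = f(k) − (n+δ)·k gives f'(k) = n+δ, i.e. 0.46·k^(0.46−1) = 0.074, so k_gold = (0.46/0.074)^(1/0.54) ≈ 29.4776.

k_gold ≈ 29.4776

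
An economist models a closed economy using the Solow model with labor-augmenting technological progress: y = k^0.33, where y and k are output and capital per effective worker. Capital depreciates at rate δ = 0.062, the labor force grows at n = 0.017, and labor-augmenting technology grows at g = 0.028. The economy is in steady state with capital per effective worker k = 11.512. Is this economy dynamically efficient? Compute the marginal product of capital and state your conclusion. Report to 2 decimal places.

Break-even investment rate: n + g + δ = 0.017 + 0.028 + 0.062 = 0.107.
MPK = 0.33·k^(0.33−1) = 0.33·11.512^(-0.67) ≈ 0.0642.
MPK < 0.107, so the economy is dynamically inefficient (over-saving).

dynamically inefficient; MPK ≈ 0.06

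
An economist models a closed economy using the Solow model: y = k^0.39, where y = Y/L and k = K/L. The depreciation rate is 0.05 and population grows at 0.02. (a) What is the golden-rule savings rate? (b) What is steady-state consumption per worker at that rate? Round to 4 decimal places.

(a) s_gold = 0.3900; (b) c_gold ≈ 1.8292

Capital per worker breaks even when investment replaces (n + δ)·k; here n + δ = 0.07.
For Cobb-Douglas, s_gold equals capital's share: s_gold = 0.39.
At the golden rule the marginal product of capital equals n+δ: 0.39·k^(0.39−1) = 0.07. Solving, k_gold = (0.39/0.07)^(1/0.61) ≈ 16.7069.
y_gold = 16.7069^0.39 ≈ 2.9987; c_gold = (1−0.39)·y_gold ≈ 1.8292.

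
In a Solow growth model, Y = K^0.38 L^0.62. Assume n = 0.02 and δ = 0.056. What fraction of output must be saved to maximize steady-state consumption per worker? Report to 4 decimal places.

s_gold = 0.3800

n + δ = 0.02 + 0.056 = 0.076.
At the golden rule MPK = n+δ, and in any Cobb-Douglas steady state s = (n+δ)·k/y = MPK·k/y = capital's share 0.38.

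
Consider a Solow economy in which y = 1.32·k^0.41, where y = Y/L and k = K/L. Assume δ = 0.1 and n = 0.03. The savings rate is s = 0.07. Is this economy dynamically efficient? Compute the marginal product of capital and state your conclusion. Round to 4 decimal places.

Capital per worker breaks even when investment replaces (n + δ)·k; here n + δ = 0.13.
Steady-state k*: s·A·k^0.41 = 0.13·k gives k* = (0.07·1.32/0.13)^(1/0.59) ≈ 0.5607.
MPK = 0.41·1.32·0.5607^(-0.59) ≈ 0.7614.
MPK > n+δ = 0.13, so the economy is dynamically efficient (under-saving).

dynamically efficient; MPK ≈ 0.7614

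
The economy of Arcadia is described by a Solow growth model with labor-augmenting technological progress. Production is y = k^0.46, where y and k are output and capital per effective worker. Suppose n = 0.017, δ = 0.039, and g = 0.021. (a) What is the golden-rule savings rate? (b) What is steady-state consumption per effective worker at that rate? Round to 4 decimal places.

(a) s_gold = 0.4600; (b) c_gold ≈ 2.4755

The effective depreciation rate is n + g + δ = 0.017 + 0.021 + 0.039 = 0.077.
For Cobb-Douglas, s_gold equals capital's share: s_gold = 0.46.
Setting f'(k) = n+g+δ gives 0.46·k^(0.46−1) = 0.077, hence k_gold = (0.46/0.077)^(1/0.54) ≈ 27.3862.
y_gold = 27.3862^0.46 ≈ 4.5842; c_gold = (1−0.46)·y_gold ≈ 2.4755.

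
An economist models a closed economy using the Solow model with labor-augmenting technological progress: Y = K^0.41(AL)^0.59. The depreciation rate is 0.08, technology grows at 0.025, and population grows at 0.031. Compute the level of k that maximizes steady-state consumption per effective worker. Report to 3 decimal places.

Break-even investment rate: n + g + δ = 0.031 + 0.025 + 0.08 = 0.136.
Maximizing c = f(k) − (n+g+δ)·k gives f'(k) = n+g+δ, i.e. 0.41·k^(0.41−1) = 0.136, so k_gold = (0.41/0.136)^(1/0.59) ≈ 6.4905.

k_gold ≈ 6.491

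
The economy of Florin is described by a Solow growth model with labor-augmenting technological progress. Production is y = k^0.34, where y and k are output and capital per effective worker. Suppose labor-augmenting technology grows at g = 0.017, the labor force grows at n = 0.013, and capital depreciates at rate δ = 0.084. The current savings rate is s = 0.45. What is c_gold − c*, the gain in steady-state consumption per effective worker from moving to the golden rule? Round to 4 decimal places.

Capital per effective worker breaks even when investment replaces (n + g + δ)·k; here n + g + δ = 0.114.
Current steady state (s = 0.45): k* = (0.45/0.114)^(1/0.66) ≈ 8.0075, y* = 8.0075^0.34 ≈ 2.0286, c* = (1−0.45)·2.0286 ≈ 1.1157.
Setting f'(k) = n+g+δ gives 0.34·k^(0.34−1) = 0.114, hence k_gold = (0.34/0.114)^(1/0.66) ≈ 5.2366.
y_gold = 5.2366^0.34 ≈ 1.7558, c_gold = y_gold − 0.114·k_gold ≈ 1.1588.
Gain: Δc = 1.1588 − 1.1157 ≈ 0.0431.

Δc ≈ 0.0431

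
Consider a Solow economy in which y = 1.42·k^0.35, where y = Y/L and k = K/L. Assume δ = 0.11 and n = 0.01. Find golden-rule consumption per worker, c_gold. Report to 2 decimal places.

c_gold ≈ 1.98

Break-even investment rate: n + δ = 0.01 + 0.11 = 0.12.
Maximizing c = f(k) − (n+δ)·k gives f'(k) = n+δ, i.e. 0.35·1.42·k^(0.35−1) = 0.12, so k_gold = (0.35·1.42/0.12)^(1/0.65) ≈ 8.9023.
y_gold = 1.42·8.9023^0.35 ≈ 3.0522.
c_gold = y_gold − (n+δ)·k_gold = 3.0522 − 0.12·8.9023 ≈ 1.9839.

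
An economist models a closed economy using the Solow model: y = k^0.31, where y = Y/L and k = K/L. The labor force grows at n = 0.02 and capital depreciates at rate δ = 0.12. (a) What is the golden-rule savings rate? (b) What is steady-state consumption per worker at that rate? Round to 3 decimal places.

(a) s_gold = 0.310; (b) c_gold ≈ 0.986

Capital per worker breaks even when investment replaces (n + δ)·k; here n + δ = 0.14.
For Cobb-Douglas, s_gold equals capital's share: s_gold = 0.31.
Setting f'(k) = n+δ gives 0.31·k^(0.31−1) = 0.14, hence k_gold = (0.31/0.14)^(1/0.69) ≈ 3.1647.
y_gold = 3.1647^0.31 ≈ 1.4292; c_gold = (1−0.31)·y_gold ≈ 0.9862.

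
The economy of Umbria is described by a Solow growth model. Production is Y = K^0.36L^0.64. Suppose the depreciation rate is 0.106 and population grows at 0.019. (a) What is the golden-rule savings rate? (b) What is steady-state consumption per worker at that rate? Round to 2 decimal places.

(a) s_gold = 0.36; (b) c_gold ≈ 1.16

The effective depreciation rate is n + δ = 0.019 + 0.106 = 0.125.
For Cobb-Douglas, s_gold equals capital's share: s_gold = 0.36.
Setting f'(k) = n+δ gives 0.36·k^(0.36−1) = 0.125, hence k_gold = (0.36/0.125)^(1/0.64) ≈ 5.2216.
y_gold = 5.2216^0.36 ≈ 1.8130; c_gold = (1−0.36)·y_gold ≈ 1.1603.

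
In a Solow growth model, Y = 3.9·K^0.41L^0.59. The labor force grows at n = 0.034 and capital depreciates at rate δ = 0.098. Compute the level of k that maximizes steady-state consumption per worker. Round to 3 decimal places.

k_gold ≈ 68.558

The effective depreciation rate is n + δ = 0.034 + 0.098 = 0.132.
At the golden rule the marginal product of capital equals n+δ: 0.41·3.9·k^(0.41−1) = 0.132. Solving, k_gold = (0.41·3.9/0.132)^(1/0.59) ≈ 68.5581.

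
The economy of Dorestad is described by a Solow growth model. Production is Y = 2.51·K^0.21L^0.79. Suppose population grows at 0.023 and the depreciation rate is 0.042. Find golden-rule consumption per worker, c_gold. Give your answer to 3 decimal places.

c_gold ≈ 3.459

The effective depreciation rate is n + δ = 0.023 + 0.042 = 0.065.
Maximizing c = f(k) − (n+δ)·k gives f'(k) = n+δ, i.e. 0.21·2.51·k^(0.21−1) = 0.065, so k_gold = (0.21·2.51/0.065)^(1/0.79) ≈ 14.1451.
y_gold = 2.51·14.1451^0.21 ≈ 4.3783.
c_gold = y_gold − (n+δ)·k_gold = 4.3783 − 0.065·14.1451 ≈ 3.4588.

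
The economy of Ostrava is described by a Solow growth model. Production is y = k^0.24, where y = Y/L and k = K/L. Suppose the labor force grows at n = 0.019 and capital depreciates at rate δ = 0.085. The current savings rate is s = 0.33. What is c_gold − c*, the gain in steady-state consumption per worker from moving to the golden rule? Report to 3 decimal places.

Capital per worker breaks even when investment replaces (n + δ)·k; here n + δ = 0.104.
Current steady state (s = 0.33): k* = (0.33/0.104)^(1/0.76) ≈ 4.5692, y* = 4.5692^0.24 ≈ 1.4400, c* = (1−0.33)·1.4400 ≈ 0.9648.
Setting f'(k) = n+δ gives 0.24·k^(0.24−1) = 0.104, hence k_gold = (0.24/0.104)^(1/0.76) ≈ 3.0051.
y_gold = 3.0051^0.24 ≈ 1.3022, c_gold = y_gold − 0.104·k_gold ≈ 0.9897.
Gain: Δc = 0.9897 − 0.9648 ≈ 0.0249.

Δc ≈ 0.025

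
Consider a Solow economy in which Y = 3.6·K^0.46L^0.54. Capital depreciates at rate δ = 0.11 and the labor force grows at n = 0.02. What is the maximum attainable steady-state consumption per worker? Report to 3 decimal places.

The effective depreciation rate is n + δ = 0.02 + 0.11 = 0.13.
Golden rule sets MPK = n+δ: 0.46·3.6·k^(0.46−1) = 0.13, so k_gold = (0.46·3.6/0.13)^(1/0.54) ≈ 111.3046.
y_gold = 3.6·111.3046^0.46 ≈ 31.4556.
c_gold = y_gold − (n+δ)·k_gold = 31.4556 − 0.13·111.3046 ≈ 16.9860.

c_gold ≈ 16.986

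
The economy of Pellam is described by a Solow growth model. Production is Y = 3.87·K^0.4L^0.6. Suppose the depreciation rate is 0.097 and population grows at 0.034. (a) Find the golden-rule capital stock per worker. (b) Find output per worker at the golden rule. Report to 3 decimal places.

The effective depreciation rate is n + δ = 0.034 + 0.097 = 0.131.
Maximizing c = f(k) − (n+δ)·k gives f'(k) = n+δ, i.e. 0.4·3.87·k^(0.4−1) = 0.131, so k_gold = (0.4·3.87/0.131)^(1/0.6) ≈ 61.3055.
y_gold = 3.87·61.3055^0.4 ≈ 20.0776.

(a) k_gold ≈ 61.305; (b) y_gold ≈ 20.078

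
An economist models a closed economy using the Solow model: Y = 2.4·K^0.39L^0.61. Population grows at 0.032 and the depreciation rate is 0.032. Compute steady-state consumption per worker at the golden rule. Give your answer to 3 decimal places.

Break-even investment rate: n + δ = 0.032 + 0.032 = 0.064.
Maximizing c = f(k) − (n+δ)·k gives f'(k) = n+δ, i.e. 0.39·2.4·k^(0.39−1) = 0.064, so k_gold = (0.39·2.4/0.064)^(1/0.61) ≈ 81.2818.
y_gold = 2.4·81.2818^0.39 ≈ 13.3385.
c_gold = y_gold − (n+δ)·k_gold = 13.3385 − 0.064·81.2818 ≈ 8.1365.

c_gold ≈ 8.137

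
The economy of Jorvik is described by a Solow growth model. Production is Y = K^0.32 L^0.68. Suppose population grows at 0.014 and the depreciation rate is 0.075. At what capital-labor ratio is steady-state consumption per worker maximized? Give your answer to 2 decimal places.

k_gold ≈ 6.57

The effective depreciation rate is n + δ = 0.014 + 0.075 = 0.089.
Setting f'(k) = n+δ gives 0.32·k^(0.32−1) = 0.089, hence k_gold = (0.32/0.089)^(1/0.68) ≈ 6.5659.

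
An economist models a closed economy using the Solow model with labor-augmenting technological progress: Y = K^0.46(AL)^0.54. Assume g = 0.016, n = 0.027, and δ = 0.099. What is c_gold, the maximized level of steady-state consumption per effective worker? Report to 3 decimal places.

c_gold ≈ 1.470

n + g + δ = 0.027 + 0.016 + 0.099 = 0.142.
At the golden rule the marginal product of capital equals n+g+δ: 0.46·k^(0.46−1) = 0.142. Solving, k_gold = (0.46/0.142)^(1/0.54) ≈ 8.8169.
y_gold = 8.8169^0.46 ≈ 2.7217.
c_gold = y_gold − (n+g+δ)·k_gold = 2.7217 − 0.142·8.8169 ≈ 1.4697.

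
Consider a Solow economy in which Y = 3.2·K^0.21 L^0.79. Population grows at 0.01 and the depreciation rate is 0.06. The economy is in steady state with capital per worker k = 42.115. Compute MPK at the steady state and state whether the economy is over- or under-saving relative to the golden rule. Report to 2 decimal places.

Break-even investment rate: n + δ = 0.01 + 0.06 = 0.07.
MPK = 0.21·3.2·k^(0.21−1) = 0.21·3.2·42.115^(-0.79) ≈ 0.0350.
MPK < 0.07, so the economy is dynamically inefficient (over-saving).

over-saving; MPK ≈ 0.03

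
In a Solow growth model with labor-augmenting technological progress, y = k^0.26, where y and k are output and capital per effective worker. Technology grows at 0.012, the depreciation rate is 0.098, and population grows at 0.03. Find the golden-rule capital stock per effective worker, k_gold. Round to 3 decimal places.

n + g + δ = 0.03 + 0.012 + 0.098 = 0.14.
Maximizing c = f(k) − (n+g+δ)·k gives f'(k) = n+g+δ, i.e. 0.26·k^(0.26−1) = 0.14, so k_gold = (0.26/0.14)^(1/0.74) ≈ 2.3084.

k_gold ≈ 2.308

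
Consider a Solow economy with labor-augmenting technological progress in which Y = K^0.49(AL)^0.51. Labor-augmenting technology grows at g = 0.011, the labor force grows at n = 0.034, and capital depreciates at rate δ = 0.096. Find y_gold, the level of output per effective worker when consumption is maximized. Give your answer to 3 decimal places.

y_gold ≈ 3.309

Break-even investment rate: n + g + δ = 0.034 + 0.011 + 0.096 = 0.141.
Setting f'(k) = n+g+δ gives 0.49·k^(0.49−1) = 0.141, hence k_gold = (0.49/0.141)^(1/0.51) ≈ 11.5011.
Output: y_gold = k_gold^0.49 = 11.5011^0.49 ≈ 3.3095.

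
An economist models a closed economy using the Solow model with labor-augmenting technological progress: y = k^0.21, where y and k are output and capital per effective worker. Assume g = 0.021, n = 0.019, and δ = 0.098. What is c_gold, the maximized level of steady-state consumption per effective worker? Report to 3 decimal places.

c_gold ≈ 0.883

Capital per effective worker breaks even when investment replaces (n + g + δ)·k; here n + g + δ = 0.138.
At the golden rule the marginal product of capital equals n+g+δ: 0.21·k^(0.21−1) = 0.138. Solving, k_gold = (0.21/0.138)^(1/0.79) ≈ 1.7014.
y_gold = 1.7014^0.21 ≈ 1.1181.
c_gold = y_gold − (n+g+δ)·k_gold = 1.1181 − 0.138·1.7014 ≈ 0.8833.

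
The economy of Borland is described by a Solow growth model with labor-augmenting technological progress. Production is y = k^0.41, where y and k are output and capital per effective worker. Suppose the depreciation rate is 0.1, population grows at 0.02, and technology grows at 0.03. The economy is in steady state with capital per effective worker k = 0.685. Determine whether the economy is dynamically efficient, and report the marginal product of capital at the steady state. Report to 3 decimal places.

Break-even investment rate: n + g + δ = 0.02 + 0.03 + 0.1 = 0.15.
MPK = 0.41·k^(0.41−1) = 0.41·0.685^(-0.59) ≈ 0.5125.
MPK > 0.15, so the economy is dynamically efficient (under-saving).

dynamically efficient; MPK ≈ 0.513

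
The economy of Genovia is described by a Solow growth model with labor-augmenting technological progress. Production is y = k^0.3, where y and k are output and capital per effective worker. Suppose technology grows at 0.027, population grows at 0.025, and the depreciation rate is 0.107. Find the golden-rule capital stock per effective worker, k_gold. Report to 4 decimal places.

n + g + δ = 0.025 + 0.027 + 0.107 = 0.159.
At the golden rule the marginal product of capital equals n+g+δ: 0.3·k^(0.3−1) = 0.159. Solving, k_gold = (0.3/0.159)^(1/0.7) ≈ 2.4768.

k_gold ≈ 2.4768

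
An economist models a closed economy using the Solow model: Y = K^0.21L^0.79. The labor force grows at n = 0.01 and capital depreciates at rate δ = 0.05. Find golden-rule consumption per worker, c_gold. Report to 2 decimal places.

Break-even investment rate: n + δ = 0.01 + 0.05 = 0.06.
At the golden rule the marginal product of capital equals n+δ: 0.21·k^(0.21−1) = 0.06. Solving, k_gold = (0.21/0.06)^(1/0.79) ≈ 4.8831.
y_gold = 4.8831^0.21 ≈ 1.3952.
c_gold = y_gold − (n+δ)·k_gold = 1.3952 − 0.06·4.8831 ≈ 1.1022.

c_gold ≈ 1.10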